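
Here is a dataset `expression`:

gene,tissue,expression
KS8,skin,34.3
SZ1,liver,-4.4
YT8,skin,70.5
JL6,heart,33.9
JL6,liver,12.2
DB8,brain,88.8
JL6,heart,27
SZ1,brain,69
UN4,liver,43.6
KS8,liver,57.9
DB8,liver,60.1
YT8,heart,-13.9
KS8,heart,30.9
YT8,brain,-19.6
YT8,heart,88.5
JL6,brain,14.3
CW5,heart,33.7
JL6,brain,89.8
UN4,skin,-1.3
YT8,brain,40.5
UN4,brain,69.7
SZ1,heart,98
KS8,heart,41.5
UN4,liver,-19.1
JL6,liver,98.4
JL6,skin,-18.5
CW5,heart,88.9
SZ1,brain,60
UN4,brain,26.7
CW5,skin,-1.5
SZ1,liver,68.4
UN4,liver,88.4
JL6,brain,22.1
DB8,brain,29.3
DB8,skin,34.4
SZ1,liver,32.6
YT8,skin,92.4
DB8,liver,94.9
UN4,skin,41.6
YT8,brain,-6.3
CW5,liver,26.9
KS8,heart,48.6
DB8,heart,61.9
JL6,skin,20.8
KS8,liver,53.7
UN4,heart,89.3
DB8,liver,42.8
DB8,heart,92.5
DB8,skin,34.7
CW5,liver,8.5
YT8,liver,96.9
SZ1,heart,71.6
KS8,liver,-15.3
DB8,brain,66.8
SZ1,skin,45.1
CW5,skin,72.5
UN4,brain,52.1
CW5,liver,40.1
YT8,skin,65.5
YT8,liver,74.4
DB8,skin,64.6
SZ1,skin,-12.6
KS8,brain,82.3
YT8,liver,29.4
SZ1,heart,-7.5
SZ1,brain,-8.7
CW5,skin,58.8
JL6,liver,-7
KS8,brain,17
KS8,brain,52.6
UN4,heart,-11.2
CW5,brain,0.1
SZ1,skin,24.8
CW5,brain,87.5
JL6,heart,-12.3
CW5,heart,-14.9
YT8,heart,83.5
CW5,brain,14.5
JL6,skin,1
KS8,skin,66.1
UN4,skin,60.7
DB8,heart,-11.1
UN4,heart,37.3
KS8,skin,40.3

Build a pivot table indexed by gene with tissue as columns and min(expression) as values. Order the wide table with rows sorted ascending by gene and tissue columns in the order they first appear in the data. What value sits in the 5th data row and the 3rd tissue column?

-7.5

With rows sorted ascending by gene, row 5 is gene=SZ1. tissue columns in first-appearance order: skin, liver, heart, brain; column 3 is heart.
Long rows with gene=SZ1, tissue=heart: min(98, 71.6, -7.5) = -7.5.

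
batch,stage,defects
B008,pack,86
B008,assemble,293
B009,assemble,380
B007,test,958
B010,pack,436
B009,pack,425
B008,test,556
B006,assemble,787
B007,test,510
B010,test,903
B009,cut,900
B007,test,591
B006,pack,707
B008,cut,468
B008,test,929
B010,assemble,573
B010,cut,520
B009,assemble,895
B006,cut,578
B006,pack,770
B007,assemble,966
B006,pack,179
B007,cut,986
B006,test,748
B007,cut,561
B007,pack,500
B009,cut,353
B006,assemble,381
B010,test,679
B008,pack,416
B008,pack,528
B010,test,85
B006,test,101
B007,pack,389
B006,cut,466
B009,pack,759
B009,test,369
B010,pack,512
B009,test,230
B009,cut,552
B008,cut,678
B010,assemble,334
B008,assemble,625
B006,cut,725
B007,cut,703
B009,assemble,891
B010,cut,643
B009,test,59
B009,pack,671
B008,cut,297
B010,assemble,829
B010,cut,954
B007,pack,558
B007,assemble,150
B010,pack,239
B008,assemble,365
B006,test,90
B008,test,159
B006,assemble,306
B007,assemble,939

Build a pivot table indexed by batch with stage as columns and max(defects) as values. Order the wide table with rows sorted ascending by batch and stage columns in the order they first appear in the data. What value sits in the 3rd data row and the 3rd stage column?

929

With rows sorted ascending by batch, row 3 is batch=B008. stage columns in first-appearance order: pack, assemble, test, cut; column 3 is test.
Long rows with batch=B008, stage=test: max(556, 929, 159) = 929.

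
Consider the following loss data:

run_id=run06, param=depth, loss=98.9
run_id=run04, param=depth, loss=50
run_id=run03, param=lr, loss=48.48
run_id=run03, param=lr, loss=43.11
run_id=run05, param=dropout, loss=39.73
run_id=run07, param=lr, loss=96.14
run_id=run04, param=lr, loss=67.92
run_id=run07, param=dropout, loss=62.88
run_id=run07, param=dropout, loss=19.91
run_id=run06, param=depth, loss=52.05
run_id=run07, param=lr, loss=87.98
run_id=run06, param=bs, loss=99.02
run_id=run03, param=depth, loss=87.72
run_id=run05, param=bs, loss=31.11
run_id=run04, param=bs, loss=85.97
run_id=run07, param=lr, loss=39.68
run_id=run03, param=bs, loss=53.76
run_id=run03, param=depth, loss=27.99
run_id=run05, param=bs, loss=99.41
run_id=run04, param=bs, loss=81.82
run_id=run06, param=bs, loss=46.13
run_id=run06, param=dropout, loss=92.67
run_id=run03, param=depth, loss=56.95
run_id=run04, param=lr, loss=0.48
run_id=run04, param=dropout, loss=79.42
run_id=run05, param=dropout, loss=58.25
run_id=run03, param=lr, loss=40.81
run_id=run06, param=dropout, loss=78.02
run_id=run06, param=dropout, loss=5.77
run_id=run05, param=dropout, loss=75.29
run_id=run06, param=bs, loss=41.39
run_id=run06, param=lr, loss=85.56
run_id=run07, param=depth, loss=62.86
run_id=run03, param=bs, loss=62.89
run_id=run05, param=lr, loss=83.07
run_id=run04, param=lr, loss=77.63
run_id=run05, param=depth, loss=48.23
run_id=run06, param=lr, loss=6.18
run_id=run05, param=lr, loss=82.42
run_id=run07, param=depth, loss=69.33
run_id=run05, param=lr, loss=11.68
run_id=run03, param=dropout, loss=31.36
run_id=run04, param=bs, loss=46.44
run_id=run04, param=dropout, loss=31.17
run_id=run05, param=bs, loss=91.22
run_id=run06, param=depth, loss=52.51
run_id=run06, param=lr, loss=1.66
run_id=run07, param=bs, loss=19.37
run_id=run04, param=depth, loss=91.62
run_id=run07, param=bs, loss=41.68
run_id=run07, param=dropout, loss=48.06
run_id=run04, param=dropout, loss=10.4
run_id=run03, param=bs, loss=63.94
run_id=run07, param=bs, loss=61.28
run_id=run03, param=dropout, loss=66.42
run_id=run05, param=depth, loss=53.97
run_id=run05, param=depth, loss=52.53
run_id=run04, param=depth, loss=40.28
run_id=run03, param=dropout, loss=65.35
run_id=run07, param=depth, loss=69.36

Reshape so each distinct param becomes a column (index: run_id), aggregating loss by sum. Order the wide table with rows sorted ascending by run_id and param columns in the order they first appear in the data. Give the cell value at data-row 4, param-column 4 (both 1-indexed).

With rows sorted ascending by run_id, row 4 is run_id=run06. param columns in first-appearance order: depth, lr, dropout, bs; column 4 is bs.
Long rows with run_id=run06, param=bs: 99.02 + 46.13 + 41.39 = 186.54.

186.54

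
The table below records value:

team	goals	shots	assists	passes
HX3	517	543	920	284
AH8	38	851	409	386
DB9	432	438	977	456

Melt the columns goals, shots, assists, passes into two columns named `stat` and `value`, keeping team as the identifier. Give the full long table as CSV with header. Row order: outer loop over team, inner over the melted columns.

team,stat,value
HX3,goals,517
HX3,shots,543
HX3,assists,920
HX3,passes,284
AH8,goals,38
AH8,shots,851
AH8,assists,409
AH8,passes,386
DB9,goals,432
DB9,shots,438
DB9,assists,977
DB9,passes,456

Each (team, column) pair becomes one row: 3 × 4 = 12 rows.
For example, (HX3, goals) → value=517.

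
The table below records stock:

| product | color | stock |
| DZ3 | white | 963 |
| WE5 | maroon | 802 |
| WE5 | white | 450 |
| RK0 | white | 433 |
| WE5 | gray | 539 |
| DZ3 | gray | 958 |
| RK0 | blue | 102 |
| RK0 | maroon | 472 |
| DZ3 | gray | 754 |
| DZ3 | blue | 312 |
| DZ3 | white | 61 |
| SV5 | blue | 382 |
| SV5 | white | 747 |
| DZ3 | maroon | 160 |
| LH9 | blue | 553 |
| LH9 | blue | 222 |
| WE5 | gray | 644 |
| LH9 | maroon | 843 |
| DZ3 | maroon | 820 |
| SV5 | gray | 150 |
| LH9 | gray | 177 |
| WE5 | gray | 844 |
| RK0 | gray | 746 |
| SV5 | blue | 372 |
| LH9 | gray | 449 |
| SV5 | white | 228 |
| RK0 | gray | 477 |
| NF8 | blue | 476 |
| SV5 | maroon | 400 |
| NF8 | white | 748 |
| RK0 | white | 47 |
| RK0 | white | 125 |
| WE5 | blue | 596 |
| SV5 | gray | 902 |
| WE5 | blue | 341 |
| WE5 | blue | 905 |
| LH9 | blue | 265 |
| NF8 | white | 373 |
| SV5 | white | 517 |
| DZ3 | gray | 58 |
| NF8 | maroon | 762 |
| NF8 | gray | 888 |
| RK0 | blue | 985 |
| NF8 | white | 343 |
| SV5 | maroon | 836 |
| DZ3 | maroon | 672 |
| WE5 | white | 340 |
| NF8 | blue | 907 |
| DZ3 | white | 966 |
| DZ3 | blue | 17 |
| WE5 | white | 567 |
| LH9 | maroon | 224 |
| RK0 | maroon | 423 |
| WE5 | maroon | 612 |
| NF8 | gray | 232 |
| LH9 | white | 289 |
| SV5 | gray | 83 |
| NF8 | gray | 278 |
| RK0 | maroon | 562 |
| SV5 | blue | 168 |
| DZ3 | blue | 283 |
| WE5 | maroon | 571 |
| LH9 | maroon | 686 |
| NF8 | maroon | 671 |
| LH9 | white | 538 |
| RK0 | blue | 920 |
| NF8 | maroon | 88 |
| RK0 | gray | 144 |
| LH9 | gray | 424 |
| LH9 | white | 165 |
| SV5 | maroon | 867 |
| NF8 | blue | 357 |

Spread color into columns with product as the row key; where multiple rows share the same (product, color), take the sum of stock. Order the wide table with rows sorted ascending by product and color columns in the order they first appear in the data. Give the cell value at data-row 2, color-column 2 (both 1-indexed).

1753

With rows sorted ascending by product, row 2 is product=LH9. color columns in first-appearance order: white, maroon, gray, blue; column 2 is maroon.
Long rows with product=LH9, color=maroon: 843 + 224 + 686 = 1753.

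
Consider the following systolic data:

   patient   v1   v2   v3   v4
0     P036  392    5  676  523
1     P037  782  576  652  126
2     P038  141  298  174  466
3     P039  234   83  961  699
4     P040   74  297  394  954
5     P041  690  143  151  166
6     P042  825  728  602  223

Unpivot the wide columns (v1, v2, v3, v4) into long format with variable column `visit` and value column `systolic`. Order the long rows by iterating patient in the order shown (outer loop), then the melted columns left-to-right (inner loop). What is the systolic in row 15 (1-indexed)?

961

28 rows total (7 × 4). Row 15: index ⌊(15-1)/4⌋ = 3 into patient → P039; (15-1) mod 4 = 2 into the melted columns → v3.
So row 15 is (P039, v3, 961); systolic = 961.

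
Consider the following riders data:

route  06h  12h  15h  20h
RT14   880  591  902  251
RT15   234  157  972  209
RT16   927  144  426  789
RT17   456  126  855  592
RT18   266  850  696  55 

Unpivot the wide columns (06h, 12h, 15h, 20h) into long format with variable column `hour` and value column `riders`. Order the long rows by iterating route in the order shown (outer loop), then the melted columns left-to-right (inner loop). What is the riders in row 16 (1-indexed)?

592

20 rows total (5 × 4). Row 16: index ⌊(16-1)/4⌋ = 3 into route → RT17; (16-1) mod 4 = 3 into the melted columns → 20h.
So row 16 is (RT17, 20h, 592); riders = 592.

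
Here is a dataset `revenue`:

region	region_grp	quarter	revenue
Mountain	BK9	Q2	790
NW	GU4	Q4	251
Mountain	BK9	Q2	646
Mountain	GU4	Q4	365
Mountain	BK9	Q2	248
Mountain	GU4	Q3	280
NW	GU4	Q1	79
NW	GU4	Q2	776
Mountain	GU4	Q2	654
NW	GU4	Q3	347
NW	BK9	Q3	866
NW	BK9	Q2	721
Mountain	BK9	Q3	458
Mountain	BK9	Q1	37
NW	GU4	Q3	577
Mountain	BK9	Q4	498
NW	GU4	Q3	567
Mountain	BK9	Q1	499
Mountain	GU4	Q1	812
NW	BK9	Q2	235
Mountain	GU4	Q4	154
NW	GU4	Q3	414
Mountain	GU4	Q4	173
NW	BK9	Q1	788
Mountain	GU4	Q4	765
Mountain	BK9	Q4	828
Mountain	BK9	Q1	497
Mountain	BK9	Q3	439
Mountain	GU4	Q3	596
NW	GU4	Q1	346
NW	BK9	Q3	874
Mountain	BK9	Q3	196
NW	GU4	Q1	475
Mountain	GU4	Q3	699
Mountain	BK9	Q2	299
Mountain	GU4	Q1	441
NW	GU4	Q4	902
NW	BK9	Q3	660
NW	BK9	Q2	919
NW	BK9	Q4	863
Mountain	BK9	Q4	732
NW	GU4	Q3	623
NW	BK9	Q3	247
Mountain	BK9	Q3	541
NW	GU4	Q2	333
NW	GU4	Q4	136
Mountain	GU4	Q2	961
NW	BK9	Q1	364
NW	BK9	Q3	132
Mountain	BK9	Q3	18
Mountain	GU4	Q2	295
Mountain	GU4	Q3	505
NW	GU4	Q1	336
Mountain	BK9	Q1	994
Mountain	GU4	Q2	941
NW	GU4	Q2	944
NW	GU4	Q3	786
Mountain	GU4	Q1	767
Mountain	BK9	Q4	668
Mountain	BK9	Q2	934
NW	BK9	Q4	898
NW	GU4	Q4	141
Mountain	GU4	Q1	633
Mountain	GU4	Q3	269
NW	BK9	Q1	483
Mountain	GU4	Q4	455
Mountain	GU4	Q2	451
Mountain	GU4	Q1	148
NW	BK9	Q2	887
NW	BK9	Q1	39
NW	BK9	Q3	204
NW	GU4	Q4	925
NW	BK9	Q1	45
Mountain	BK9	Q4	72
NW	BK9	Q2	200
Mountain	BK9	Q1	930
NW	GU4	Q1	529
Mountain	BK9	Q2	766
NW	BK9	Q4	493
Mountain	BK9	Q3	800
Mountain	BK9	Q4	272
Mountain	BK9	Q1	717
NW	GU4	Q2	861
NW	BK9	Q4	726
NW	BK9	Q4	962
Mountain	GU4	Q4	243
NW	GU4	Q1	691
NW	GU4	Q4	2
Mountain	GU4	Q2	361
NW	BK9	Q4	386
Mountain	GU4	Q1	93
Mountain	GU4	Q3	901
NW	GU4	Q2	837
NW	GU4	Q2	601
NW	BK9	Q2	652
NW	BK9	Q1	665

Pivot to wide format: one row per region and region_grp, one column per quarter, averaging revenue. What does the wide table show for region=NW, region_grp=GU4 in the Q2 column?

725.33

Rows with region=NW, region_grp=GU4 and quarter=Q2: revenue values are 776, 333, 944, 861, 837, 601.
(776 + 333 + 944 + 861 + 837 + 601) / 6 = 725.33.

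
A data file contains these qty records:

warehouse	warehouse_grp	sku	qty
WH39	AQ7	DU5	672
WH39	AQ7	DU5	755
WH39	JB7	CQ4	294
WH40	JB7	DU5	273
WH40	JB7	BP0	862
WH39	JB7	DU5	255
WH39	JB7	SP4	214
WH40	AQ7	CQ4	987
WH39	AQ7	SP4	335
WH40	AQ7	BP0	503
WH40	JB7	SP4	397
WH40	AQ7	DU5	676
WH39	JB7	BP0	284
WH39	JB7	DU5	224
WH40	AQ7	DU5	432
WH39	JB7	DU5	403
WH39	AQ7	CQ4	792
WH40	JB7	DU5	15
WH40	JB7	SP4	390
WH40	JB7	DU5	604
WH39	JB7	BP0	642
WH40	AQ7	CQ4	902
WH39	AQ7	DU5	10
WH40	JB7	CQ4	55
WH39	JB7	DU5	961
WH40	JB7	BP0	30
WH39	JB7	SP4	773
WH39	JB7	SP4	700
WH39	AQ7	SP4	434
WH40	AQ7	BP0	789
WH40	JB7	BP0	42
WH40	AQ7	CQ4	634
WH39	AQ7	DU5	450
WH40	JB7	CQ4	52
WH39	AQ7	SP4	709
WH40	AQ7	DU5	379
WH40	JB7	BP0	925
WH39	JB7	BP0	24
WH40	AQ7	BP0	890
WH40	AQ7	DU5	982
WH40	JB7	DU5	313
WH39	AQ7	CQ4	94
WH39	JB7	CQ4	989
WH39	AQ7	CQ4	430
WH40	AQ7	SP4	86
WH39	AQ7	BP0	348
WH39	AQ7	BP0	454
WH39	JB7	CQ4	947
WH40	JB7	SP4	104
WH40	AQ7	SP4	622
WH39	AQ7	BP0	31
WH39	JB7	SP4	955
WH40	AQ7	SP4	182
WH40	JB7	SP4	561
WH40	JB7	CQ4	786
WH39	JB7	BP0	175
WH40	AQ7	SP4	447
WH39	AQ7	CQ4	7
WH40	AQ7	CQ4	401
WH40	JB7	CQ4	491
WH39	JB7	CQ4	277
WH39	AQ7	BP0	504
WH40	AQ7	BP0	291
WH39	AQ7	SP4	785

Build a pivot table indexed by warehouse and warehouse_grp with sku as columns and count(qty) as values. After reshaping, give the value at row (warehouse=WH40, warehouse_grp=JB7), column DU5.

4

Rows with warehouse=WH40, warehouse_grp=JB7 and sku=DU5: qty values are 273, 15, 604, 313.
4 rows match — count = 4.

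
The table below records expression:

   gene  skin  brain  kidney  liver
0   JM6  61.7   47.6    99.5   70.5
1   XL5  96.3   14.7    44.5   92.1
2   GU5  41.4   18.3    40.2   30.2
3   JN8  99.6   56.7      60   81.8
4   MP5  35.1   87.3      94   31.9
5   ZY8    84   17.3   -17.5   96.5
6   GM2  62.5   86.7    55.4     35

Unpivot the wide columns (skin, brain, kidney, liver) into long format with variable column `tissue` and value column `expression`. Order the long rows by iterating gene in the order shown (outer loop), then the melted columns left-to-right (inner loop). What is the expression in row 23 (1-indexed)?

-17.5

28 rows total (7 × 4). Row 23: index ⌊(23-1)/4⌋ = 5 into gene → ZY8; (23-1) mod 4 = 2 into the melted columns → kidney.
So row 23 is (ZY8, kidney, -17.5); expression = -17.5.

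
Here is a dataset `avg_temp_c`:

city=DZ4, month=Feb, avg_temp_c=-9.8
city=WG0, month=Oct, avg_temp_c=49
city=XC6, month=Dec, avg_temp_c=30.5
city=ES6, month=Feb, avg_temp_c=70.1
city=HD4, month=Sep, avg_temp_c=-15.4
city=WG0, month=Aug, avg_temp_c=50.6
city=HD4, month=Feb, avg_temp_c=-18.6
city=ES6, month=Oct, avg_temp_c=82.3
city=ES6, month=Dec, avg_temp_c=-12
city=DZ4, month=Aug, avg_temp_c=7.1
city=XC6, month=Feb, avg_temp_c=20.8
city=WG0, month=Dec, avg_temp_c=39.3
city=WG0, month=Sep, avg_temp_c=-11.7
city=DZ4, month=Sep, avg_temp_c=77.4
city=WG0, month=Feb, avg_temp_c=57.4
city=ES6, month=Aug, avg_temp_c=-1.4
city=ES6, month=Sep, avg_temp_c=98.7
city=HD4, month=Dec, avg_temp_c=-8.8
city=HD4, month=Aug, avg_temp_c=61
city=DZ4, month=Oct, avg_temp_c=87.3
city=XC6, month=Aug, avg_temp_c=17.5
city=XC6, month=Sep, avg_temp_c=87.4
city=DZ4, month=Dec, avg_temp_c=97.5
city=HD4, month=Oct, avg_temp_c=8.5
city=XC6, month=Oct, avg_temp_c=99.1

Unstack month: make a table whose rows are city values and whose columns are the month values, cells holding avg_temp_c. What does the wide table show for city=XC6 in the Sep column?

87.4

Wide layout: rows indexed by city, columns are the 5 distinct month values (Feb, Oct, Dec, Sep, Aug).
Cell (city=XC6, month=Sep) draws from the long row where city=XC6 and month=Sep, which has avg_temp_c=87.4.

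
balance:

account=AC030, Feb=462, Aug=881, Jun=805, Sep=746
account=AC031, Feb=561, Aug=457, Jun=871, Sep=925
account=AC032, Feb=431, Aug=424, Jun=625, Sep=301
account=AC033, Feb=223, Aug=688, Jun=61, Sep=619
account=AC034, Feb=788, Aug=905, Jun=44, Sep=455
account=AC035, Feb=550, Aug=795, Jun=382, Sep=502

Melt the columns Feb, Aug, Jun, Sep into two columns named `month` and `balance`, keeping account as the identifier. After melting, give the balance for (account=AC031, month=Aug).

Unpivoting turns each (account, wide-column) pair into one long row.
The wide cell at row AC031, column Aug holds 457, so the long row (AC031, Aug) has balance=457.

457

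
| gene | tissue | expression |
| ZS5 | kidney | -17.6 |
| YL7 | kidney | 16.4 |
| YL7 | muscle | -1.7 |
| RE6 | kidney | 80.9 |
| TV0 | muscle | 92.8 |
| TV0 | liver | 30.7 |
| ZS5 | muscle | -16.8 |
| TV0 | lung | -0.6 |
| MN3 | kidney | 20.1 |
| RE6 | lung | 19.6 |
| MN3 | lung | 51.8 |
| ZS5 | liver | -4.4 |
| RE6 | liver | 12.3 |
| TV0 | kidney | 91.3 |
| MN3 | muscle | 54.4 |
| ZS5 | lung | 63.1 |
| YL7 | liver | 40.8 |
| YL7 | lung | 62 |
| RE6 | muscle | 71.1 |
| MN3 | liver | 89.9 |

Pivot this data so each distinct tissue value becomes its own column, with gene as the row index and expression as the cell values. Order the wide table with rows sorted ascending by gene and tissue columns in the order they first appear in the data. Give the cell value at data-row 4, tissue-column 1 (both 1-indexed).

16.4

With rows sorted ascending by gene, row 4 is gene=YL7. tissue columns in first-appearance order: kidney, muscle, liver, lung; column 1 is kidney.
Long rows with gene=YL7, tissue=kidney: expression = 16.4.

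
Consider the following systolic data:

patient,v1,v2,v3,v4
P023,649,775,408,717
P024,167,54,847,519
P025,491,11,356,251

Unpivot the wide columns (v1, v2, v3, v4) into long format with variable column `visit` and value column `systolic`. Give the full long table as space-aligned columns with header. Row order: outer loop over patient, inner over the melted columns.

Each (patient, column) pair becomes one row: 3 × 4 = 12 rows.
For example, (P023, v1) → systolic=649.

patient  visit  systolic
P023     v1     649     
P023     v2     775     
P023     v3     408     
P023     v4     717     
P024     v1     167     
P024     v2     54      
P024     v3     847     
P024     v4     519     
P025     v1     491     
P025     v2     11      
P025     v3     356     
P025     v4     251     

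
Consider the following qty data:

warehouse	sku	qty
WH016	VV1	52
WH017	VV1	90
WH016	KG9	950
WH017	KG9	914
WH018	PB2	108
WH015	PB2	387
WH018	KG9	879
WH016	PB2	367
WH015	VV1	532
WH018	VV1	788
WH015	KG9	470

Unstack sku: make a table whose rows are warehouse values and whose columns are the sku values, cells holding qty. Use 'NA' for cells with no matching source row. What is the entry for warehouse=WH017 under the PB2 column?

No long-format row has warehouse=WH017 and sku=PB2, so the cell is NA.

NA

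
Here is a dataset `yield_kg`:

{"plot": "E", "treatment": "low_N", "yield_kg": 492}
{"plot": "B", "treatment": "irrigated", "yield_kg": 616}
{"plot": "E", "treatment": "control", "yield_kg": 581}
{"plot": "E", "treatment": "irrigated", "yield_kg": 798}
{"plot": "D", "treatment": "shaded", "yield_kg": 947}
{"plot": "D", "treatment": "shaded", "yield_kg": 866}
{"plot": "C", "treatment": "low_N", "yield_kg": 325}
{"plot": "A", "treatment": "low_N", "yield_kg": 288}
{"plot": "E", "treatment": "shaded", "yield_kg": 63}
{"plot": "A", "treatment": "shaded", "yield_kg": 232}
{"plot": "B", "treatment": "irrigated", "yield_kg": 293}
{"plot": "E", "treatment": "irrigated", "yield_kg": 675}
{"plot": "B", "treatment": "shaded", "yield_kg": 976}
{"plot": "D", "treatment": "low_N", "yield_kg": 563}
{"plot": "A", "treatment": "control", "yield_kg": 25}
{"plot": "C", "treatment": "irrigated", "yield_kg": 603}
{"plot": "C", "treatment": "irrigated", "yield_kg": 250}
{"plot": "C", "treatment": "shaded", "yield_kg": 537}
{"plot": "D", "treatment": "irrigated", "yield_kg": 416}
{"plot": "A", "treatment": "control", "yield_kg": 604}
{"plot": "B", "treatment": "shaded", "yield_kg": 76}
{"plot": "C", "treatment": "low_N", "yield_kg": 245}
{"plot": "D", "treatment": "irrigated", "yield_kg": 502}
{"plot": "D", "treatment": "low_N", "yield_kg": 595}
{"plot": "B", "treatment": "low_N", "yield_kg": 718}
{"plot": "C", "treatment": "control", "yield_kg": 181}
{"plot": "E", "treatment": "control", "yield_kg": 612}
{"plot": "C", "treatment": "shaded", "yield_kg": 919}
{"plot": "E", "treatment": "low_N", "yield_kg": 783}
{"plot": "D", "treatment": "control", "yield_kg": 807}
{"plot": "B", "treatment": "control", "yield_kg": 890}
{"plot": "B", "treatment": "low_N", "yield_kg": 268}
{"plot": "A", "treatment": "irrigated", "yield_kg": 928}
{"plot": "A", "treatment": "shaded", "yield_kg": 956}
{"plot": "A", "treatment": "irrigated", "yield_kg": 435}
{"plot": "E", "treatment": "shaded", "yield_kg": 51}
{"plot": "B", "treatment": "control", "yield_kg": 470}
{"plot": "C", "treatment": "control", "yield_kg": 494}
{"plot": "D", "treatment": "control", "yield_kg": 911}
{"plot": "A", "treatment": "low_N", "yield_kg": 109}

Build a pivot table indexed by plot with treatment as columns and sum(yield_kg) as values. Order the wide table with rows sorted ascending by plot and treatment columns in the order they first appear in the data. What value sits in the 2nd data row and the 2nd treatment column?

With rows sorted ascending by plot, row 2 is plot=B. treatment columns in first-appearance order: low_N, irrigated, control, shaded; column 2 is irrigated.
Long rows with plot=B, treatment=irrigated: 616 + 293 = 909.

909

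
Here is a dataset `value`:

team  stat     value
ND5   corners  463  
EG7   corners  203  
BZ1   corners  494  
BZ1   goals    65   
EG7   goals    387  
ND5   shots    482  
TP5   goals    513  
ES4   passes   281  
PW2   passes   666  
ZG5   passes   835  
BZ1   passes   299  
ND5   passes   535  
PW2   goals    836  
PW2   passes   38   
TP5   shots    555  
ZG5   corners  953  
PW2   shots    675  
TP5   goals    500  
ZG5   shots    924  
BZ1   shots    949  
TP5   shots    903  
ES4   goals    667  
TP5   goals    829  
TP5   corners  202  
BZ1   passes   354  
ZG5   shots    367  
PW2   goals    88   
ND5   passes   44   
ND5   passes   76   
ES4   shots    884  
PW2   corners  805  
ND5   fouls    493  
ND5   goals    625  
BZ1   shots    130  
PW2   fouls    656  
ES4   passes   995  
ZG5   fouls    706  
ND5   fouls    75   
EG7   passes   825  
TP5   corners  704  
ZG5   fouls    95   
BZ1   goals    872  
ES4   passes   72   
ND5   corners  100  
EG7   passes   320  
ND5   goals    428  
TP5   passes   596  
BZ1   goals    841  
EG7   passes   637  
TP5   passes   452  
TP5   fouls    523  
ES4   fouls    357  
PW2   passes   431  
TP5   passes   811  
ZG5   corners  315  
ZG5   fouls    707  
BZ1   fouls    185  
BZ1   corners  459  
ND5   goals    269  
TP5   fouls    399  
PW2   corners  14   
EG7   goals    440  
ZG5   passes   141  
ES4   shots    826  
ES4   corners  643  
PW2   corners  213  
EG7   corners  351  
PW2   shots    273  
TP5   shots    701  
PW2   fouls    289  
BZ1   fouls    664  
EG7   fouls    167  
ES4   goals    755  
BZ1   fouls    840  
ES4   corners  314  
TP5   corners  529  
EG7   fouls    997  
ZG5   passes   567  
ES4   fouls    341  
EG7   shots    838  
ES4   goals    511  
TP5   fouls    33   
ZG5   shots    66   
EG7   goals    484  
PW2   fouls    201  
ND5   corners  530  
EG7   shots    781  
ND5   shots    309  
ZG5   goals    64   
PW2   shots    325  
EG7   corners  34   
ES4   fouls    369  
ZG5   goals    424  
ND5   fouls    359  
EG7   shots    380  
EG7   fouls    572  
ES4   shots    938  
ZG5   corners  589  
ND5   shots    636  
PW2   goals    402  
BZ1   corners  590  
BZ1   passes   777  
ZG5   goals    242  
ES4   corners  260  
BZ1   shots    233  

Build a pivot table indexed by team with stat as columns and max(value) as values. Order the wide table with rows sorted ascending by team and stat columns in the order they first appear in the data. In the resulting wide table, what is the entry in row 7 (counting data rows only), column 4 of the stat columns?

835

With rows sorted ascending by team, row 7 is team=ZG5. stat columns in first-appearance order: corners, goals, shots, passes, fouls; column 4 is passes.
Long rows with team=ZG5, stat=passes: max(835, 141, 567) = 835.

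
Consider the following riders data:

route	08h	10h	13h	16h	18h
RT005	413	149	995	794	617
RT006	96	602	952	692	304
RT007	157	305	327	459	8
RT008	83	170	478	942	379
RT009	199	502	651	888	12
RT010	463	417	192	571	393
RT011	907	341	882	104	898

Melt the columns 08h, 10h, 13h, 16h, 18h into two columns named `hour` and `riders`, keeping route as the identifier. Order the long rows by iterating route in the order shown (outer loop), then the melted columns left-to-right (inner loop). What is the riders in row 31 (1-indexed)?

907

35 rows total (7 × 5). Row 31: index ⌊(31-1)/5⌋ = 6 into route → RT011; (31-1) mod 5 = 0 into the melted columns → 08h.
So row 31 is (RT011, 08h, 907); riders = 907.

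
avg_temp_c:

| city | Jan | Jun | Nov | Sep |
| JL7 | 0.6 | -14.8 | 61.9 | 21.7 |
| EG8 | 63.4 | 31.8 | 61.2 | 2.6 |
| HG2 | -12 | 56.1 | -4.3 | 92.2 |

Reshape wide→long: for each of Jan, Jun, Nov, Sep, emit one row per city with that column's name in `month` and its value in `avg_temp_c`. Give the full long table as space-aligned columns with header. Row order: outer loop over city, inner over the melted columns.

Each (city, column) pair becomes one row: 3 × 4 = 12 rows.
For example, (JL7, Jan) → avg_temp_c=0.6.

city  month  avg_temp_c
JL7   Jan    0.6       
JL7   Jun    -14.8     
JL7   Nov    61.9      
JL7   Sep    21.7      
EG8   Jan    63.4      
EG8   Jun    31.8      
EG8   Nov    61.2      
EG8   Sep    2.6       
HG2   Jan    -12       
HG2   Jun    56.1      
HG2   Nov    -4.3      
HG2   Sep    92.2      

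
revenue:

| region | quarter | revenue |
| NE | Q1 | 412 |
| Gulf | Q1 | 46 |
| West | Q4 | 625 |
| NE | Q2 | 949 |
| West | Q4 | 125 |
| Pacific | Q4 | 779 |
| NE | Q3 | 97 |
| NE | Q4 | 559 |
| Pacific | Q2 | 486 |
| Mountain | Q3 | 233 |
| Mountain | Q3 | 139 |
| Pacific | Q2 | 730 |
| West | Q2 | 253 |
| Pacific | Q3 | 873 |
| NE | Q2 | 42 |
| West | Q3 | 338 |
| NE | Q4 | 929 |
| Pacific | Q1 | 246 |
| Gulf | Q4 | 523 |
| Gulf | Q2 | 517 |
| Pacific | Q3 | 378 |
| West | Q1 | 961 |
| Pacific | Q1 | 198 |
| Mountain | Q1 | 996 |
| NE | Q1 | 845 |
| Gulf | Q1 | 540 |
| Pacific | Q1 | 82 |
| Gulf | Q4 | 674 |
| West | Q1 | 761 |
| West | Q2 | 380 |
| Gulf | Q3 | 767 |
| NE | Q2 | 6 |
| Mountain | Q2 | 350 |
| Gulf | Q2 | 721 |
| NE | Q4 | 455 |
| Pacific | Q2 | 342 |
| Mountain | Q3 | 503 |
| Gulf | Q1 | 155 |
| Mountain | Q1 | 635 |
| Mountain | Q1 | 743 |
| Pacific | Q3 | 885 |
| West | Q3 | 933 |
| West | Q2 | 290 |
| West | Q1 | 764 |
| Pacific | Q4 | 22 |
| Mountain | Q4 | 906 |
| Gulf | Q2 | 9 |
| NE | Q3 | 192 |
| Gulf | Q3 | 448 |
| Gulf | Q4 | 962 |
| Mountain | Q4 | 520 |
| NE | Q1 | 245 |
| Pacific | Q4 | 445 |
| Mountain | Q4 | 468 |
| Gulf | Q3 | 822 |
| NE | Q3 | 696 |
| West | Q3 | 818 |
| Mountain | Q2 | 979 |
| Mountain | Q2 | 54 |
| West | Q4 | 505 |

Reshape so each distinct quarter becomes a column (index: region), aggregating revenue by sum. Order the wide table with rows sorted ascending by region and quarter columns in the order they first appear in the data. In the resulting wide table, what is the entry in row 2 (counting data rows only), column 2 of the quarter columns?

1894

With rows sorted ascending by region, row 2 is region=Mountain. quarter columns in first-appearance order: Q1, Q4, Q2, Q3; column 2 is Q4.
Long rows with region=Mountain, quarter=Q4: 906 + 520 + 468 = 1894.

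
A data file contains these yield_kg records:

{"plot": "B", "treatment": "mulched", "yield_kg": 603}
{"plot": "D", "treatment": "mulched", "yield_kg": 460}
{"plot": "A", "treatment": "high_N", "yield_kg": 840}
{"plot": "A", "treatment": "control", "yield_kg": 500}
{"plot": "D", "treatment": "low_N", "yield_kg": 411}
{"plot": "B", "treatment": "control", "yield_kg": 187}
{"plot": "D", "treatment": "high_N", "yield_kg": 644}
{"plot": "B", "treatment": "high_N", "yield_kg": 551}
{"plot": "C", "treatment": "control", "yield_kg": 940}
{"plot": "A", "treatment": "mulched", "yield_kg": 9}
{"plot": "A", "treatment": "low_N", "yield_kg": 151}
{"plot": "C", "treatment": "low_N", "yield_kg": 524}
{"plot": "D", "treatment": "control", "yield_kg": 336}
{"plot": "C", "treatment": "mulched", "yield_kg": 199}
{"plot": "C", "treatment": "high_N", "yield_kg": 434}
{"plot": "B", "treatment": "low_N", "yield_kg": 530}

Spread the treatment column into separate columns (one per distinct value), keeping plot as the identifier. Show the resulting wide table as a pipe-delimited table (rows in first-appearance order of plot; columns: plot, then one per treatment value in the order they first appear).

| plot | mulched | high_N | control | low_N |
| B | 603 | 551 | 187 | 530 |
| D | 460 | 644 | 336 | 411 |
| A | 9 | 840 | 500 | 151 |
| C | 199 | 434 | 940 | 524 |

Columns: plot plus the 4 distinct treatment values (mulched, high_N, control, low_N).
For example, row B column mulched takes yield_kg=603 from the long row (B, mulched).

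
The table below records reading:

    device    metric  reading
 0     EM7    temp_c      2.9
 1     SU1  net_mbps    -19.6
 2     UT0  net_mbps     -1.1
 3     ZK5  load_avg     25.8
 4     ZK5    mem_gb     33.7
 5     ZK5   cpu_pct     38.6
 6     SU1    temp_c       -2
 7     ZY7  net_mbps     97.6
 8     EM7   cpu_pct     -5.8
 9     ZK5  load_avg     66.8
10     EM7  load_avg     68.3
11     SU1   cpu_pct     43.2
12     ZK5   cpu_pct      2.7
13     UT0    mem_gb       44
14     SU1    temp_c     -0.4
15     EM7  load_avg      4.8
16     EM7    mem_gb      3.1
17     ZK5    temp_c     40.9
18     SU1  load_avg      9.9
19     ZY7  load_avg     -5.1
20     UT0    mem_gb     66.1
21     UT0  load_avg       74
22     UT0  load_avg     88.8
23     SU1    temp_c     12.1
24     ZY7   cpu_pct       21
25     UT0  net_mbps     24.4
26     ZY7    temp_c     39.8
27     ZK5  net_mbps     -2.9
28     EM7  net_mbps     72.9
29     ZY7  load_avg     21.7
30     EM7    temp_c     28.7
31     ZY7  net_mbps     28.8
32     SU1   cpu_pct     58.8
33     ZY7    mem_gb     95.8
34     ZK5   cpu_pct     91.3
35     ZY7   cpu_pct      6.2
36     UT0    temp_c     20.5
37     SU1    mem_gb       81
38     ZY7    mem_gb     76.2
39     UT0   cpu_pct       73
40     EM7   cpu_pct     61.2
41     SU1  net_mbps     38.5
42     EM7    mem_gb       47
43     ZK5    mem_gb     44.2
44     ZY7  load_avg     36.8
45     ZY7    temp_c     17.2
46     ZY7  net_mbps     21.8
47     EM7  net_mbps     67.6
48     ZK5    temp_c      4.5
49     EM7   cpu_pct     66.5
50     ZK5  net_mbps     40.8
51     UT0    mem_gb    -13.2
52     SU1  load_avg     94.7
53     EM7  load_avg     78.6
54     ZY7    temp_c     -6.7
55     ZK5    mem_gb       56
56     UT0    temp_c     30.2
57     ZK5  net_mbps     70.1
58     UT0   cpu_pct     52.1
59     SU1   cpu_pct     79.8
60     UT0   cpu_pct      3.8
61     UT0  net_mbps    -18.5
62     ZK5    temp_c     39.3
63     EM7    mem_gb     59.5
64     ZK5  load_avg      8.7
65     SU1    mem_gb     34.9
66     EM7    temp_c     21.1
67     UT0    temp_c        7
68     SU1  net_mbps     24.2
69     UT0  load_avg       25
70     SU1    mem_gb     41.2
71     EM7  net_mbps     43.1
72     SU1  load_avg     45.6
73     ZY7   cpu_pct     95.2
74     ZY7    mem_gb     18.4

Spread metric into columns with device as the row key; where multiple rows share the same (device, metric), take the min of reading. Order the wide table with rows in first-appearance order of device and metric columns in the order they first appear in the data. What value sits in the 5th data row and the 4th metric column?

With rows in first-appearance order of device, row 5 is device=ZY7. metric columns in first-appearance order: temp_c, net_mbps, load_avg, mem_gb, cpu_pct; column 4 is mem_gb.
Long rows with device=ZY7, metric=mem_gb: min(95.8, 76.2, 18.4) = 18.4.

18.4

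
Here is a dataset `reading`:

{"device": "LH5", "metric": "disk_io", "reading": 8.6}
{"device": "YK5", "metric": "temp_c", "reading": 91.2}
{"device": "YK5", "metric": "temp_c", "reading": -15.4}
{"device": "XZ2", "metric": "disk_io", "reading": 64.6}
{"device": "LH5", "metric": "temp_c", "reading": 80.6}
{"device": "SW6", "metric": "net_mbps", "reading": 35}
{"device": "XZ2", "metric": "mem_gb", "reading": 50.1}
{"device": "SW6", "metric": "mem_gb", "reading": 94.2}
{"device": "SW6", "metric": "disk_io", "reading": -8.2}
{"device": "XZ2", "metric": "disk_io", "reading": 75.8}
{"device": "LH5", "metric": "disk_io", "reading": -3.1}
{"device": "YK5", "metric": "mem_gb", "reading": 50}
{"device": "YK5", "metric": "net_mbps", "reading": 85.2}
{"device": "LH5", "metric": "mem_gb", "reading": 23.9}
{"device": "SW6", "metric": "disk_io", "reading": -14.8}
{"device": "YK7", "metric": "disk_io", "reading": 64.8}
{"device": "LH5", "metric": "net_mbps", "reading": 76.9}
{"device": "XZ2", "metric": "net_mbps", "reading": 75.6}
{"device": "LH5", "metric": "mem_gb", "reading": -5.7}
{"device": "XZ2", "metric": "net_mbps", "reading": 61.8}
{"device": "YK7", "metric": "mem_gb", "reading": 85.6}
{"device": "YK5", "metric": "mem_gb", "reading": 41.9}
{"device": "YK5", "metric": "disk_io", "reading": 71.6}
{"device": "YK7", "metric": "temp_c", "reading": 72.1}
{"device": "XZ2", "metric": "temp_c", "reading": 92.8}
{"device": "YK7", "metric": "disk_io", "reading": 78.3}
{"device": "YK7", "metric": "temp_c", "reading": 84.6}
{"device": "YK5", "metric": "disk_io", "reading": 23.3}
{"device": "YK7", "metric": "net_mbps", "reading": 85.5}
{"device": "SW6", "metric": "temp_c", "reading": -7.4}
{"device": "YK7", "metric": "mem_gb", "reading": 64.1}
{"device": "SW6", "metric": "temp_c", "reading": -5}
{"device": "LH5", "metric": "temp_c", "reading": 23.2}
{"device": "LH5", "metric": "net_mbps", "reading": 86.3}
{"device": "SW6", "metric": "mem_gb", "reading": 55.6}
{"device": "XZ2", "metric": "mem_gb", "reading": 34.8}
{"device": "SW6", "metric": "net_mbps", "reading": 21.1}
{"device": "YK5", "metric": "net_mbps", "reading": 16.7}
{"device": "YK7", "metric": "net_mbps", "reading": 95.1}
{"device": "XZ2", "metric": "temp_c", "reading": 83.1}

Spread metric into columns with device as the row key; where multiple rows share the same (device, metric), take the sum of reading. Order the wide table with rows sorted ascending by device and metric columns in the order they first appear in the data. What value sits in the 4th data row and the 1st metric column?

94.9

With rows sorted ascending by device, row 4 is device=YK5. metric columns in first-appearance order: disk_io, temp_c, net_mbps, mem_gb; column 1 is disk_io.
Long rows with device=YK5, metric=disk_io: 71.6 + 23.3 = 94.9.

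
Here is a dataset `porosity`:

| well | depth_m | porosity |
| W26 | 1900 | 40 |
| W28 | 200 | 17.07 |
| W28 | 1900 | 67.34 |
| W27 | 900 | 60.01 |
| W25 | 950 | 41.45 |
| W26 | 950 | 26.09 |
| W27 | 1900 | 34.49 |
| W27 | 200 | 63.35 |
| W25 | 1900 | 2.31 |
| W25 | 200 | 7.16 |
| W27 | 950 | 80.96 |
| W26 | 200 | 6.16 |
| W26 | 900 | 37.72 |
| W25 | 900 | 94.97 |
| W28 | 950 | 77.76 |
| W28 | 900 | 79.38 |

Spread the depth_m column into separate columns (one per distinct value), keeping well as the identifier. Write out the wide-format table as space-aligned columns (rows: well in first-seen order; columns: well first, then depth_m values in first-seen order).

Columns: well plus the 4 distinct depth_m values (1900, 200, 900, 950).
For example, row W26 column 1900 takes porosity=40 from the long row (W26, 1900).

well  1900   200    900    950  
W26   40     6.16   37.72  26.09
W28   67.34  17.07  79.38  77.76
W27   34.49  63.35  60.01  80.96
W25   2.31   7.16   94.97  41.45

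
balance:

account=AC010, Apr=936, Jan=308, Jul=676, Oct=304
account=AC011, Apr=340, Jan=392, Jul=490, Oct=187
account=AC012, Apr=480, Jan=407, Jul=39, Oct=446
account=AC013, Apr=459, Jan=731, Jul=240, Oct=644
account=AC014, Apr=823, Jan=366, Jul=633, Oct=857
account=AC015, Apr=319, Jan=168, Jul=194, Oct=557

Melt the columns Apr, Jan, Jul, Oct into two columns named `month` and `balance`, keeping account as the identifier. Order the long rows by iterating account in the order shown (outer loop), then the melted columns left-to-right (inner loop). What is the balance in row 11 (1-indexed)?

39

24 rows total (6 × 4). Row 11: index ⌊(11-1)/4⌋ = 2 into account → AC012; (11-1) mod 4 = 2 into the melted columns → Jul.
So row 11 is (AC012, Jul, 39); balance = 39.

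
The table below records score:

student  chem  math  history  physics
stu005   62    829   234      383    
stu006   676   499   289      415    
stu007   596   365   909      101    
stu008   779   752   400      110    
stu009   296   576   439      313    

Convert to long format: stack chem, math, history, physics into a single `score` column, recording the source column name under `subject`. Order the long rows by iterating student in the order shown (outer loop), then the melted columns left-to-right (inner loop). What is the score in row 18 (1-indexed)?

576

20 rows total (5 × 4). Row 18: index ⌊(18-1)/4⌋ = 4 into student → stu009; (18-1) mod 4 = 1 into the melted columns → math.
So row 18 is (stu009, math, 576); score = 576.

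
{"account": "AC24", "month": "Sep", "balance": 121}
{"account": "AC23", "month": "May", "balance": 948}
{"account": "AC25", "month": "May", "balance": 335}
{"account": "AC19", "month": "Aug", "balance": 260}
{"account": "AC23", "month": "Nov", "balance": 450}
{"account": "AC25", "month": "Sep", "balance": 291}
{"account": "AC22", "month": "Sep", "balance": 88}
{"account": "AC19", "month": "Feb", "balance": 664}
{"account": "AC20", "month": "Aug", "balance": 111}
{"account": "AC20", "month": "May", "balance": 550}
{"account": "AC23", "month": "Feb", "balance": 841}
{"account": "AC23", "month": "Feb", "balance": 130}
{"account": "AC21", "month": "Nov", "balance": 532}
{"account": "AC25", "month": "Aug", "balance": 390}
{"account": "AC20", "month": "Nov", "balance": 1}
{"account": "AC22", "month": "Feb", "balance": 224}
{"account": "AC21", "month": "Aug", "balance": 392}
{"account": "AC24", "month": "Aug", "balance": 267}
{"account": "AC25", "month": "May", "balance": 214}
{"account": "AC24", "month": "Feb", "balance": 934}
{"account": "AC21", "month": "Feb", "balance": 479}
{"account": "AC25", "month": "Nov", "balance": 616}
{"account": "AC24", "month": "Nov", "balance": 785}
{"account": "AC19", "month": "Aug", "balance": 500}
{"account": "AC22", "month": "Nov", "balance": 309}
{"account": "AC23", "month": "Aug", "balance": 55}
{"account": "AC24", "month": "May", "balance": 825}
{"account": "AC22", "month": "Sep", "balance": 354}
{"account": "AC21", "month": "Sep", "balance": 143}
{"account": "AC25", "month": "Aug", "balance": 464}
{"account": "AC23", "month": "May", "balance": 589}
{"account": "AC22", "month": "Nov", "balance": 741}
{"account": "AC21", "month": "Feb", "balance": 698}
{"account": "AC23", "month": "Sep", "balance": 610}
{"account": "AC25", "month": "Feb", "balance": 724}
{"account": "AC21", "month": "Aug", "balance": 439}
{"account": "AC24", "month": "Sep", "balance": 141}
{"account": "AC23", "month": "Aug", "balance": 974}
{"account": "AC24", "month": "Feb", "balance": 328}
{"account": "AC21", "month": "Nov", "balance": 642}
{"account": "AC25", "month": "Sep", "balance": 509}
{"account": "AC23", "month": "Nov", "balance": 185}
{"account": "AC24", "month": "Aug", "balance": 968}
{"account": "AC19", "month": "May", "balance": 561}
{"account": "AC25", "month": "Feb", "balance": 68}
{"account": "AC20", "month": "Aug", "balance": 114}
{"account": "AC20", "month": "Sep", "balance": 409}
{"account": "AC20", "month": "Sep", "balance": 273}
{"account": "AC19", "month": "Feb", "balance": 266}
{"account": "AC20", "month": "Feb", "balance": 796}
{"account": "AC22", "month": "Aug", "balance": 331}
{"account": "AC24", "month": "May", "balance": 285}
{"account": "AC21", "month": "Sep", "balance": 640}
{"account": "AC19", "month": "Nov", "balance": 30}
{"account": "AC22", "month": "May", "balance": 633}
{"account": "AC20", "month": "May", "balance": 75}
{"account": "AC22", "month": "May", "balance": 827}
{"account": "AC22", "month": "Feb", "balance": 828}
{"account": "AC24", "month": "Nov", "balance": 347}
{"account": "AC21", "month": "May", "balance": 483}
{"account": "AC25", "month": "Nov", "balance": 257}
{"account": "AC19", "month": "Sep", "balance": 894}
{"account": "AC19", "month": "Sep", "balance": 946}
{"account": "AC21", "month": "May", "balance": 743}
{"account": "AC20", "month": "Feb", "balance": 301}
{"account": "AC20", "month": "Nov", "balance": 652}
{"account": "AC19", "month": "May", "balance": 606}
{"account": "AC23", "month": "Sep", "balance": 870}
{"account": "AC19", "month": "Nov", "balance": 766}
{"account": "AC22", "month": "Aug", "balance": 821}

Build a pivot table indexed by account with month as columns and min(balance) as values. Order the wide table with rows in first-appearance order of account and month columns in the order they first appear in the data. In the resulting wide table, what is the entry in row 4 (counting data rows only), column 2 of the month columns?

With rows in first-appearance order of account, row 4 is account=AC19. month columns in first-appearance order: Sep, May, Aug, Nov, Feb; column 2 is May.
Long rows with account=AC19, month=May: min(561, 606) = 561.

561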